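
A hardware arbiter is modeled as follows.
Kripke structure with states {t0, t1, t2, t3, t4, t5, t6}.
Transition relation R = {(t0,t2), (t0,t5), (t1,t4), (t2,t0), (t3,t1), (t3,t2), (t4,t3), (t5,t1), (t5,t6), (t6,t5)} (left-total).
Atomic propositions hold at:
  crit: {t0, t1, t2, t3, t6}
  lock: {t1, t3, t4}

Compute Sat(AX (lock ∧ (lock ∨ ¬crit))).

{t1, t4}

Sat(¬crit) = {t4, t5}
Sat(lock ∨ ¬crit) = {t1, t3, t4, t5}
Sat(lock ∧ (lock ∨ ¬crit)) = {t1, t3, t4}
Sat(AX (lock ∧ (lock ∨ ¬crit))) = {s : every successor in {t1, t3, t4}} = {t1, t4}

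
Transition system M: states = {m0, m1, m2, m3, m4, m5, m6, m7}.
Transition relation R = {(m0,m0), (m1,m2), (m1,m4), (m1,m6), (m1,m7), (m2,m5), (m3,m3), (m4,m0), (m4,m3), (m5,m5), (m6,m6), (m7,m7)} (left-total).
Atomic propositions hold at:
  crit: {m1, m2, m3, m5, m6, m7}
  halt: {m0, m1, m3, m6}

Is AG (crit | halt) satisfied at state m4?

No

Sat(crit | halt) = {m0, m1, m2, m3, m5, m6, m7}
AG (crit | halt): greatest fixpoint, start Z0 = {m0, m1, m2, m3, m5, m6, m7}, keep only states in Sat with every successor in Z. Z1 = {m0, m2, m3, m5, m6, m7}; fixed.
Sat(AG (crit | halt)) = {m0, m2, m3, m5, m6, m7}
m4 ∉ Sat(AG (crit | halt)) = {m0, m2, m3, m5, m6, m7}, so the formula does not hold at m4.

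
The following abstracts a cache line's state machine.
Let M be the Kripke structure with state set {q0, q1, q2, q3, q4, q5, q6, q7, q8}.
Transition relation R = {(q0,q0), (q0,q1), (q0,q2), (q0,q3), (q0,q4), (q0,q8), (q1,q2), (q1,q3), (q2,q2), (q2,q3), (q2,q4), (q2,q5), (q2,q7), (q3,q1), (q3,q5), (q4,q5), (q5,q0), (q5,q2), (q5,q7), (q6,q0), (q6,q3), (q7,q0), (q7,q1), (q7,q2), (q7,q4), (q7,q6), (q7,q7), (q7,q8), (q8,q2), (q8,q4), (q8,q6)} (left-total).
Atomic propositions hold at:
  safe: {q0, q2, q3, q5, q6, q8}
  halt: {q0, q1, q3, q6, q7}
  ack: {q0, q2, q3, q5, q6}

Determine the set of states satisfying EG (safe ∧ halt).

{q0, q6}

Sat(safe ∧ halt) = {q0, q3, q6}
EG (safe ∧ halt): greatest fixpoint, start Z0 = {q0, q3, q6}, keep only states in Sat with some successor in Z. Z1 = {q0, q6}; fixed.
Sat(EG (safe ∧ halt)) = {q0, q6}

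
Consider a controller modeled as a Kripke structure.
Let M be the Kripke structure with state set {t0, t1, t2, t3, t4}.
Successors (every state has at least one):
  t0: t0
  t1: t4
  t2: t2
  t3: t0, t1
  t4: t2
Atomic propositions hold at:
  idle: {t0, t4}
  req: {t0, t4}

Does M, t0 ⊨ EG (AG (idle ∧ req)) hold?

Sat(idle ∧ req) = {t0, t4}
AG (idle ∧ req): greatest fixpoint, start Z0 = {t0, t4}, keep only states in Sat with every successor in Z. Z1 = {t0}; fixed.
Sat(AG (idle ∧ req)) = {t0}
EG (AG (idle ∧ req)): greatest fixpoint, start Z0 = {t0}, keep only states in Sat with some successor in Z. Already a fixed point.
Sat(EG (AG (idle ∧ req))) = {t0}
t0 ∈ Sat(EG (AG (idle ∧ req))) = {t0}, so the formula holds at t0.

Yes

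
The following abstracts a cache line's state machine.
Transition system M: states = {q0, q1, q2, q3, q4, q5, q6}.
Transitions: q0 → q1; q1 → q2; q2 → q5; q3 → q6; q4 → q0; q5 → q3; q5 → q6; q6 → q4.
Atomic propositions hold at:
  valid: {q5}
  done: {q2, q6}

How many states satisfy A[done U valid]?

A[done U valid]: least fixpoint, start Z0 = Sat(valid) = {q5}, add states in Sat(done) with every successor in Z. Z1 = {q2, q5}; fixed.
Sat(A[done U valid]) = {q2, q5}
|Sat(A[done U valid])| = |{q2, q5}| = 2.

2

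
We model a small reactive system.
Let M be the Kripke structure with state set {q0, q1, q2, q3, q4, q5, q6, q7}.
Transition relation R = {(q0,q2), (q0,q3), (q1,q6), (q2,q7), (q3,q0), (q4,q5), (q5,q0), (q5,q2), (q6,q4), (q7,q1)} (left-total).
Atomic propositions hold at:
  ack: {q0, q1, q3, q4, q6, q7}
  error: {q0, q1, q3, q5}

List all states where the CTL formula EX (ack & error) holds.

Sat(ack & error) = {q0, q1, q3}
Sat(EX (ack & error)) = {s : some successor in {q0, q1, q3}} = {q0, q3, q5, q7}

{q0, q3, q5, q7}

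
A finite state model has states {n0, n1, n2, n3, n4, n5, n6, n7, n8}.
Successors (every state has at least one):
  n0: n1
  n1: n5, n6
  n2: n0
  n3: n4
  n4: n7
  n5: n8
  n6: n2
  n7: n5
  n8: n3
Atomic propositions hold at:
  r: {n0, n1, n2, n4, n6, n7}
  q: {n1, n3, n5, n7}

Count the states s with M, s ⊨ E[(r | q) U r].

Sat(r | q) = {n0, n1, n2, n3, n4, n5, n6, n7}
E[(r | q) U r]: least fixpoint, start Z0 = Sat(r) = {n0, n1, n2, n4, n6, n7}, add states in Sat(r | q) with some successor in Z. Z1 = {n0, n1, n2, n3, n4, n6, n7}; fixed.
Sat(E[(r | q) U r]) = {n0, n1, n2, n3, n4, n6, n7}
|Sat(E[(r | q) U r])| = |{n0, n1, n2, n3, n4, n6, n7}| = 7.

7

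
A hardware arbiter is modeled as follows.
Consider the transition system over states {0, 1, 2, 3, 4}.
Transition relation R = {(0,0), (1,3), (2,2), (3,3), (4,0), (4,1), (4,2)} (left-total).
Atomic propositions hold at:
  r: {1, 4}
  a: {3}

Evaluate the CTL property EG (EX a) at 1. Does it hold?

Yes

Sat(EX a) = {s : some successor in {3}} = {1, 3}
EG (EX a): greatest fixpoint, start Z0 = {1, 3}, keep only states in Sat with some successor in Z. Already a fixed point.
Sat(EG (EX a)) = {1, 3}
1 ∈ Sat(EG (EX a)) = {1, 3}, so the formula holds at 1.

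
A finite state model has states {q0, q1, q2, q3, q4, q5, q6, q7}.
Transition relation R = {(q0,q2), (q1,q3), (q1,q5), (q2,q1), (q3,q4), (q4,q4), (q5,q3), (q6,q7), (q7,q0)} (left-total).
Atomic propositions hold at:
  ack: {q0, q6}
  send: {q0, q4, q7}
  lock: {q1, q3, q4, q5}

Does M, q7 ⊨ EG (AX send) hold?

No

Sat(AX send) = {s : every successor in {q0, q4, q7}} = {q3, q4, q6, q7}
EG (AX send): greatest fixpoint, start Z0 = {q3, q4, q6, q7}, keep only states in Sat with some successor in Z. Z1 = {q3, q4, q6}; Z2 = {q3, q4}; fixed.
Sat(EG (AX send)) = {q3, q4}
q7 ∉ Sat(EG (AX send)) = {q3, q4}, so the formula does not hold at q7.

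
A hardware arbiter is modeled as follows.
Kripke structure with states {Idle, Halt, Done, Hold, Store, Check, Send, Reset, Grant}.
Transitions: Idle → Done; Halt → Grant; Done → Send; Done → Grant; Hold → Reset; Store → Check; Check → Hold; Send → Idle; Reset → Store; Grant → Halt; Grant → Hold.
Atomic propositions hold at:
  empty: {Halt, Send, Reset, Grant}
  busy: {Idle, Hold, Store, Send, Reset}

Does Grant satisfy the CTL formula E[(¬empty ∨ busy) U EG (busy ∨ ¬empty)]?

Sat(¬empty) = {Idle, Done, Hold, Store, Check}
Sat(¬empty ∨ busy) = {Idle, Done, Hold, Store, Check, Send, Reset}
Sat(busy ∨ ¬empty) = {Idle, Done, Hold, Store, Check, Send, Reset}
EG (busy ∨ ¬empty): greatest fixpoint, start Z0 = {Idle, Done, Hold, Store, Check, Send, Reset}, keep only states in Sat with some successor in Z. Already a fixed point.
Sat(EG (busy ∨ ¬empty)) = {Idle, Done, Hold, Store, Check, Send, Reset}
E[(¬empty ∨ busy) U EG (busy ∨ ¬empty)]: least fixpoint, start Z0 = Sat(EG (busy ∨ ¬empty)) = {Idle, Done, Hold, Store, Check, Send, Reset}, add states in Sat(¬empty ∨ busy) with some successor in Z. Already a fixed point.
Sat(E[(¬empty ∨ busy) U EG (busy ∨ ¬empty)]) = {Idle, Done, Hold, Store, Check, Send, Reset}
Grant ∉ Sat(E[(¬empty ∨ busy) U EG (busy ∨ ¬empty)]) = {Idle, Done, Hold, Store, Check, Send, Reset}, so the formula does not hold at Grant.

No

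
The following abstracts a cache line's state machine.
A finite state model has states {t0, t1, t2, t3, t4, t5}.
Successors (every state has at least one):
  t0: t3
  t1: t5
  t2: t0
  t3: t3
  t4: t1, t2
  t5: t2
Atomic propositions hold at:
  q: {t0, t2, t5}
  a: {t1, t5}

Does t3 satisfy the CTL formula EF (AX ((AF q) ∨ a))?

AF q: least fixpoint, start Z0 = {t0, t2, t5}, add states with every successor in Z. Z1 = {t0, t1, t2, t5}; Z2 = {t0, t1, t2, t4, t5}; fixed.
Sat(AF q) = {t0, t1, t2, t4, t5}
Sat((AF q) ∨ a) = {t0, t1, t2, t4, t5}
Sat(AX ((AF q) ∨ a)) = {s : every successor in {t0, t1, t2, t4, t5}} = {t1, t2, t4, t5}
EF (AX ((AF q) ∨ a)): least fixpoint, start Z0 = {t1, t2, t4, t5}, add states with some successor in Z. Already a fixed point.
Sat(EF (AX ((AF q) ∨ a))) = {t1, t2, t4, t5}
t3 ∉ Sat(EF (AX ((AF q) ∨ a))) = {t1, t2, t4, t5}, so the formula does not hold at t3.

No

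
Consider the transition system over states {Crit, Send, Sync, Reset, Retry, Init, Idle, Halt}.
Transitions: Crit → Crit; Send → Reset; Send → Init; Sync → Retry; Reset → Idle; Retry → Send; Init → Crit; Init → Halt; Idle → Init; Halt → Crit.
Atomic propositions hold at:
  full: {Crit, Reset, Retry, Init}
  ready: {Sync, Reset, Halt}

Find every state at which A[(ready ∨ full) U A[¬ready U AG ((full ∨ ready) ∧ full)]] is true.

Sat(ready ∨ full) = {Crit, Sync, Reset, Retry, Init, Halt}
Sat(¬ready) = {Crit, Send, Retry, Init, Idle}
Sat(full ∨ ready) = {Crit, Sync, Reset, Retry, Init, Halt}
Sat((full ∨ ready) ∧ full) = {Crit, Reset, Retry, Init}
AG ((full ∨ ready) ∧ full): greatest fixpoint, start Z0 = {Crit, Reset, Retry, Init}, keep only states in Sat with every successor in Z. Z1 = {Crit}; fixed.
Sat(AG ((full ∨ ready) ∧ full)) = {Crit}
A[¬ready U AG ((full ∨ ready) ∧ full)]: least fixpoint, start Z0 = Sat(AG ((full ∨ ready) ∧ full)) = {Crit}, add states in Sat(¬ready) with every successor in Z. Already a fixed point.
Sat(A[¬ready U AG ((full ∨ ready) ∧ full)]) = {Crit}
A[(ready ∨ full) U A[¬ready U AG ((full ∨ ready) ∧ full)]]: least fixpoint, start Z0 = Sat(A[¬ready U AG ((full ∨ ready) ∧ full)]) = {Crit}, add states in Sat(ready ∨ full) with every successor in Z. Z1 = {Crit, Halt}; Z2 = {Crit, Init, Halt}; fixed.
Sat(A[(ready ∨ full) U A[¬ready U AG ((full ∨ ready) ∧ full)]]) = {Crit, Init, Halt}

{Crit, Init, Halt}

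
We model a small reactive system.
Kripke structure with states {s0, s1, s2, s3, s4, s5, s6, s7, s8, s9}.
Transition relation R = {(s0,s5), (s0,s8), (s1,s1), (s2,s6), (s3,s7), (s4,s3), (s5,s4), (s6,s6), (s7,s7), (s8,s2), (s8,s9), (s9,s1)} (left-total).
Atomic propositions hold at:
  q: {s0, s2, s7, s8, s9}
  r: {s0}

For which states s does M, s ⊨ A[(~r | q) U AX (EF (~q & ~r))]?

{s0, s1, s2, s4, s5, s6, s8, s9}

Sat(~r) = {s1, s2, s3, s4, s5, s6, s7, s8, s9}
Sat(~r | q) = {s0, s1, s2, s3, s4, s5, s6, s7, s8, s9}
Sat(~q) = {s1, s3, s4, s5, s6}
Sat(~q & ~r) = {s1, s3, s4, s5, s6}
EF (~q & ~r): least fixpoint, start Z0 = {s1, s3, s4, s5, s6}, add states with some successor in Z. Z1 = {s0, s1, s2, s3, s4, s5, s6, s9}; Z2 = {s0, s1, s2, s3, s4, s5, s6, s8, s9}; fixed.
Sat(EF (~q & ~r)) = {s0, s1, s2, s3, s4, s5, s6, s8, s9}
Sat(AX (EF (~q & ~r))) = {s : every successor in {s0, s1, s2, s3, s4, s5, s6, s8, s9}} = {s0, s1, s2, s4, s5, s6, s8, s9}
A[(~r | q) U AX (EF (~q & ~r))]: least fixpoint, start Z0 = Sat(AX (EF (~q & ~r))) = {s0, s1, s2, s4, s5, s6, s8, s9}, add states in Sat(~r | q) with every successor in Z. Already a fixed point.
Sat(A[(~r | q) U AX (EF (~q & ~r))]) = {s0, s1, s2, s4, s5, s6, s8, s9}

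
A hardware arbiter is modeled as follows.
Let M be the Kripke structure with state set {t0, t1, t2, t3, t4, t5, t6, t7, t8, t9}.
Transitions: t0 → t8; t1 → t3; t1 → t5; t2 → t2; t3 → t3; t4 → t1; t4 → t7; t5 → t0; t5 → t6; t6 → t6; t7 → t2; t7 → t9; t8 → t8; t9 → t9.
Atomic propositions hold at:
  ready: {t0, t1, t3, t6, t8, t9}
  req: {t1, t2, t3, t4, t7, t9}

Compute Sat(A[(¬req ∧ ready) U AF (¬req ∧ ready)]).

{t0, t5, t6, t8}

Sat(¬req) = {t0, t5, t6, t8}
Sat(¬req ∧ ready) = {t0, t6, t8}
AF (¬req ∧ ready): least fixpoint, start Z0 = {t0, t6, t8}, add states with every successor in Z. Z1 = {t0, t5, t6, t8}; fixed.
Sat(AF (¬req ∧ ready)) = {t0, t5, t6, t8}
A[(¬req ∧ ready) U AF (¬req ∧ ready)]: least fixpoint, start Z0 = Sat(AF (¬req ∧ ready)) = {t0, t5, t6, t8}, add states in Sat(¬req ∧ ready) with every successor in Z. Already a fixed point.
Sat(A[(¬req ∧ ready) U AF (¬req ∧ ready)]) = {t0, t5, t6, t8}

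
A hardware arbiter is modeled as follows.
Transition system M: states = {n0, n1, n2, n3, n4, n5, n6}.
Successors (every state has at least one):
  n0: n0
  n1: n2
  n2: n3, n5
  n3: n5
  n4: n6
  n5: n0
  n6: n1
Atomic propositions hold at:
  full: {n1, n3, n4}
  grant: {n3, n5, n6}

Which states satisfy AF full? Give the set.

AF full: least fixpoint, start Z0 = {n1, n3, n4}, add states with every successor in Z. Z1 = {n1, n3, n4, n6}; fixed.
Sat(AF full) = {n1, n3, n4, n6}

{n1, n3, n4, n6}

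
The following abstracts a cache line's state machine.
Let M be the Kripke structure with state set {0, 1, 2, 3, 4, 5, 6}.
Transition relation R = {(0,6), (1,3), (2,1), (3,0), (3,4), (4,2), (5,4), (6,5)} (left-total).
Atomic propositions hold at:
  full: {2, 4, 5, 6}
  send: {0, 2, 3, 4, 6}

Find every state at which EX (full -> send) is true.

Sat(full -> send) = {0, 1, 2, 3, 4, 6}
Sat(EX (full -> send)) = {s : some successor in {0, 1, 2, 3, 4, 6}} = {0, 1, 2, 3, 4, 5}

{0, 1, 2, 3, 4, 5}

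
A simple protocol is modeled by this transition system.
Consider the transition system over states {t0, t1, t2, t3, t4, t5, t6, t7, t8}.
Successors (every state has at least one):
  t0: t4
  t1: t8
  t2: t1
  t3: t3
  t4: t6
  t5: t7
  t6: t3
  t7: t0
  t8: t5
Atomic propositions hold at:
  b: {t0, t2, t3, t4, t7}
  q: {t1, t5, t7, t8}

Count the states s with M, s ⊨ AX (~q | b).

Sat(~q) = {t0, t2, t3, t4, t6}
Sat(~q | b) = {t0, t2, t3, t4, t6, t7}
Sat(AX (~q | b)) = {s : every successor in {t0, t2, t3, t4, t6, t7}} = {t0, t3, t4, t5, t6, t7}
|Sat(AX (~q | b))| = |{t0, t3, t4, t5, t6, t7}| = 6.

6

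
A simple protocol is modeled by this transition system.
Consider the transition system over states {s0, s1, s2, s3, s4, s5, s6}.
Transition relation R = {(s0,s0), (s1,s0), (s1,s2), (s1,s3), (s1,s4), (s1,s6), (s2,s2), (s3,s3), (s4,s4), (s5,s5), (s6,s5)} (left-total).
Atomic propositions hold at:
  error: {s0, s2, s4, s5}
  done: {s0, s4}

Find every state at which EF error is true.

EF error: least fixpoint, start Z0 = {s0, s2, s4, s5}, add states with some successor in Z. Z1 = {s0, s1, s2, s4, s5, s6}; fixed.
Sat(EF error) = {s0, s1, s2, s4, s5, s6}

{s0, s1, s2, s4, s5, s6}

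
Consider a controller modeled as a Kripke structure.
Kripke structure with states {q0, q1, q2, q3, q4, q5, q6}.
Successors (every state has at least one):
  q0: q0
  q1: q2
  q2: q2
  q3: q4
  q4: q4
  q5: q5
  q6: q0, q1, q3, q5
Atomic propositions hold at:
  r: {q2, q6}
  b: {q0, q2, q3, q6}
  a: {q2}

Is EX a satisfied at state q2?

Sat(EX a) = {s : some successor in {q2}} = {q1, q2}
q2 ∈ Sat(EX a) = {q1, q2}, so the formula holds at q2.

Yes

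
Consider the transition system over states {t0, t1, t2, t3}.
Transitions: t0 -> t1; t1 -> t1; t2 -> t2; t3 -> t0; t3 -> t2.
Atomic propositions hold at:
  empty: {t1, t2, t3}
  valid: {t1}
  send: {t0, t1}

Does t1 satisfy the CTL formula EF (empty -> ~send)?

No

Sat(~send) = {t2, t3}
Sat(empty -> ~send) = {t0, t2, t3}
EF (empty -> ~send): least fixpoint, start Z0 = {t0, t2, t3}, add states with some successor in Z. Already a fixed point.
Sat(EF (empty -> ~send)) = {t0, t2, t3}
t1 ∉ Sat(EF (empty -> ~send)) = {t0, t2, t3}, so the formula does not hold at t1.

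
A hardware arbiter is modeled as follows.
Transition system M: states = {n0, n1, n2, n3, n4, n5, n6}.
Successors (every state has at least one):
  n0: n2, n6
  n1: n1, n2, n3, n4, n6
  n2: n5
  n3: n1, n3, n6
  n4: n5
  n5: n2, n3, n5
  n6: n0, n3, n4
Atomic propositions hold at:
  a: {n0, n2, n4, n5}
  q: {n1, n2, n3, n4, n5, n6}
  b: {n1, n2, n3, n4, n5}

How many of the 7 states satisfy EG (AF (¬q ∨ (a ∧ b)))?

Sat(¬q) = {n0}
Sat(a ∧ b) = {n2, n4, n5}
Sat(¬q ∨ (a ∧ b)) = {n0, n2, n4, n5}
AF (¬q ∨ (a ∧ b)): least fixpoint, start Z0 = {n0, n2, n4, n5}, add states with every successor in Z. Already a fixed point.
Sat(AF (¬q ∨ (a ∧ b))) = {n0, n2, n4, n5}
EG (AF (¬q ∨ (a ∧ b))): greatest fixpoint, start Z0 = {n0, n2, n4, n5}, keep only states in Sat with some successor in Z. Already a fixed point.
Sat(EG (AF (¬q ∨ (a ∧ b)))) = {n0, n2, n4, n5}
|Sat(EG (AF (¬q ∨ (a ∧ b))))| = |{n0, n2, n4, n5}| = 4.

4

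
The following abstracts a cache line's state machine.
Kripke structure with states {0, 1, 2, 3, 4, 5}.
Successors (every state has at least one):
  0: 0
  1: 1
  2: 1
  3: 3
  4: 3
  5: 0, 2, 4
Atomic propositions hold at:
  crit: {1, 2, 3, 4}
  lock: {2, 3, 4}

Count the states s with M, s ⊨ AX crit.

Sat(AX crit) = {s : every successor in {1, 2, 3, 4}} = {1, 2, 3, 4}
|Sat(AX crit)| = |{1, 2, 3, 4}| = 4.

4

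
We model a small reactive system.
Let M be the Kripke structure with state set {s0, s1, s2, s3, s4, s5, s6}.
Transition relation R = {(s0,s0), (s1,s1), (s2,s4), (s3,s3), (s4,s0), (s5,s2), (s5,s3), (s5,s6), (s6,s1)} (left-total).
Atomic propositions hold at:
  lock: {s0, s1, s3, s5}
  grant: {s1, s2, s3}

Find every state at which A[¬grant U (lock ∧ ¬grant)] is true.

{s0, s4, s5}

Sat(¬grant) = {s0, s4, s5, s6}
Sat(lock ∧ ¬grant) = {s0, s5}
A[¬grant U (lock ∧ ¬grant)]: least fixpoint, start Z0 = Sat((lock ∧ ¬grant)) = {s0, s5}, add states in Sat(¬grant) with every successor in Z. Z1 = {s0, s4, s5}; fixed.
Sat(A[¬grant U (lock ∧ ¬grant)]) = {s0, s4, s5}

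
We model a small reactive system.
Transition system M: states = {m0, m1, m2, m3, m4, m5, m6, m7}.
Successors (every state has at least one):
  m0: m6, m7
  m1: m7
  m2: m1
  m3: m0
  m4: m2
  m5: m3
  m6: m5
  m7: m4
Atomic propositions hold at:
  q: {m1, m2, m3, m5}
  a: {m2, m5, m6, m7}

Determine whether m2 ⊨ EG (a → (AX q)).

No

Sat(AX q) = {s : every successor in {m1, m2, m3, m5}} = {m2, m4, m5, m6}
Sat(a → (AX q)) = {m0, m1, m2, m3, m4, m5, m6}
EG (a → (AX q)): greatest fixpoint, start Z0 = {m0, m1, m2, m3, m4, m5, m6}, keep only states in Sat with some successor in Z. Z1 = {m0, m2, m3, m4, m5, m6}; Z2 = {m0, m3, m4, m5, m6}; Z3 = {m0, m3, m5, m6}; fixed.
Sat(EG (a → (AX q))) = {m0, m3, m5, m6}
m2 ∉ Sat(EG (a → (AX q))) = {m0, m3, m5, m6}, so the formula does not hold at m2.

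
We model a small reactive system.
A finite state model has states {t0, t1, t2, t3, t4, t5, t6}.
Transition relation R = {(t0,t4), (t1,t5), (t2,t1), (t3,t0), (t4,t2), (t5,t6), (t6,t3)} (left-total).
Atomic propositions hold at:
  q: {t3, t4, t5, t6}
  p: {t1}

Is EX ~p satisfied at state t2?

Sat(~p) = {t0, t2, t3, t4, t5, t6}
Sat(EX ~p) = {s : some successor in {t0, t2, t3, t4, t5, t6}} = {t0, t1, t3, t4, t5, t6}
t2 ∉ Sat(EX ~p) = {t0, t1, t3, t4, t5, t6}, so the formula does not hold at t2.

No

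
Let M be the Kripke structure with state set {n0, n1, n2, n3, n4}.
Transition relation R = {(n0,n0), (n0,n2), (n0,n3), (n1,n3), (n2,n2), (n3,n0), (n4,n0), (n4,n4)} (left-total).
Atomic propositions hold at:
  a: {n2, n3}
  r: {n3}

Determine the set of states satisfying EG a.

{n2}

EG a: greatest fixpoint, start Z0 = {n2, n3}, keep only states in Sat with some successor in Z. Z1 = {n2}; fixed.
Sat(EG a) = {n2}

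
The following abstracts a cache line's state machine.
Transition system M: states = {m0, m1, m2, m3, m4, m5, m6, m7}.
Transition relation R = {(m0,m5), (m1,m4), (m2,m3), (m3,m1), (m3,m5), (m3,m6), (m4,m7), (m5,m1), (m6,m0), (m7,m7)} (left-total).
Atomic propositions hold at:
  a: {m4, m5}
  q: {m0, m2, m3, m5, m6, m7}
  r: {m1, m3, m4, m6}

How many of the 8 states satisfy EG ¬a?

1

Sat(¬a) = {m0, m1, m2, m3, m6, m7}
EG ¬a: greatest fixpoint, start Z0 = {m0, m1, m2, m3, m6, m7}, keep only states in Sat with some successor in Z. Z1 = {m2, m3, m6, m7}; Z2 = {m2, m3, m7}; Z3 = {m2, m7}; Z4 = {m7}; fixed.
Sat(EG ¬a) = {m7}
|Sat(EG ¬a)| = |{m7}| = 1.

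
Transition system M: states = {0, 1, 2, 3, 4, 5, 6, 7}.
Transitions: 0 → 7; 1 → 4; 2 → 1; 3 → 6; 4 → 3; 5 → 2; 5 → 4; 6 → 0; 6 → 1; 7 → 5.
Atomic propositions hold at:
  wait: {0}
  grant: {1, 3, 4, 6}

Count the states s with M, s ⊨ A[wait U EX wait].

1

Sat(EX wait) = {s : some successor in {0}} = {6}
A[wait U EX wait]: least fixpoint, start Z0 = Sat(EX wait) = {6}, add states in Sat(wait) with every successor in Z. Already a fixed point.
Sat(A[wait U EX wait]) = {6}
|Sat(A[wait U EX wait])| = |{6}| = 1.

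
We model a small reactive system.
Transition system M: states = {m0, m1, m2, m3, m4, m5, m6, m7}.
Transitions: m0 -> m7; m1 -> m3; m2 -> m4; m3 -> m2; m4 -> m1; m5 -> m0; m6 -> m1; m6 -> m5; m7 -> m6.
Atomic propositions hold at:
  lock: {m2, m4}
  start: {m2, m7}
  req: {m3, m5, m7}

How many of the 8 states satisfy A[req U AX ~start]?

Sat(~start) = {m0, m1, m3, m4, m5, m6}
Sat(AX ~start) = {s : every successor in {m0, m1, m3, m4, m5, m6}} = {m1, m2, m4, m5, m6, m7}
A[req U AX ~start]: least fixpoint, start Z0 = Sat(AX ~start) = {m1, m2, m4, m5, m6, m7}, add states in Sat(req) with every successor in Z. Z1 = {m1, m2, m3, m4, m5, m6, m7}; fixed.
Sat(A[req U AX ~start]) = {m1, m2, m3, m4, m5, m6, m7}
|Sat(A[req U AX ~start])| = |{m1, m2, m3, m4, m5, m6, m7}| = 7.

7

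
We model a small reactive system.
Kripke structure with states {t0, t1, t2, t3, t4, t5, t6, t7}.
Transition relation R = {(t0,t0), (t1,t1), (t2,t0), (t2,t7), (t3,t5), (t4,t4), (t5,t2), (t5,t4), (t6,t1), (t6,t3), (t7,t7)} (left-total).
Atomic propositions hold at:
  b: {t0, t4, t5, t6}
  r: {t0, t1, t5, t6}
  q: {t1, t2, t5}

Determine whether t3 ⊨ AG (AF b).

No

AF b: least fixpoint, start Z0 = {t0, t4, t5, t6}, add states with every successor in Z. Z1 = {t0, t3, t4, t5, t6}; fixed.
Sat(AF b) = {t0, t3, t4, t5, t6}
AG (AF b): greatest fixpoint, start Z0 = {t0, t3, t4, t5, t6}, keep only states in Sat with every successor in Z. Z1 = {t0, t3, t4}; Z2 = {t0, t4}; fixed.
Sat(AG (AF b)) = {t0, t4}
t3 ∉ Sat(AG (AF b)) = {t0, t4}, so the formula does not hold at t3.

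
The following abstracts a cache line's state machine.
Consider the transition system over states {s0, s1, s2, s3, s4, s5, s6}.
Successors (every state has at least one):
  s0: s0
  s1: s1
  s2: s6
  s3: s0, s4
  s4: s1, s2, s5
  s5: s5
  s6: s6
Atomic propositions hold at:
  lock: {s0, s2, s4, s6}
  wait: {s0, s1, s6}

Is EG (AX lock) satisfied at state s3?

Yes

Sat(AX lock) = {s : every successor in {s0, s2, s4, s6}} = {s0, s2, s3, s6}
EG (AX lock): greatest fixpoint, start Z0 = {s0, s2, s3, s6}, keep only states in Sat with some successor in Z. Already a fixed point.
Sat(EG (AX lock)) = {s0, s2, s3, s6}
s3 ∈ Sat(EG (AX lock)) = {s0, s2, s3, s6}, so the formula holds at s3.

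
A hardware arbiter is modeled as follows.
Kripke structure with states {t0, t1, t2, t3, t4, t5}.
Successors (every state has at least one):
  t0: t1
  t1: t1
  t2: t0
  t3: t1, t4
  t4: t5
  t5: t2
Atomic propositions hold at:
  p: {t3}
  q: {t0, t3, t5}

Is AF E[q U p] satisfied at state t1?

No

E[q U p]: least fixpoint, start Z0 = Sat(p) = {t3}, add states in Sat(q) with some successor in Z. Already a fixed point.
Sat(E[q U p]) = {t3}
AF E[q U p]: least fixpoint, start Z0 = {t3}, add states with every successor in Z. Already a fixed point.
Sat(AF E[q U p]) = {t3}
t1 ∉ Sat(AF E[q U p]) = {t3}, so the formula does not hold at t1.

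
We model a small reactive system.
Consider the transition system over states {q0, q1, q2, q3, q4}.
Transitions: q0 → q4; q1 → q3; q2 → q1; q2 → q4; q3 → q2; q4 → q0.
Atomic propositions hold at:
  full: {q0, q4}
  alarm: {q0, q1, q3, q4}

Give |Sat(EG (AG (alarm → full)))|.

Sat(alarm → full) = {q0, q2, q4}
AG (alarm → full): greatest fixpoint, start Z0 = {q0, q2, q4}, keep only states in Sat with every successor in Z. Z1 = {q0, q4}; fixed.
Sat(AG (alarm → full)) = {q0, q4}
EG (AG (alarm → full)): greatest fixpoint, start Z0 = {q0, q4}, keep only states in Sat with some successor in Z. Already a fixed point.
Sat(EG (AG (alarm → full))) = {q0, q4}
|Sat(EG (AG (alarm → full)))| = |{q0, q4}| = 2.

2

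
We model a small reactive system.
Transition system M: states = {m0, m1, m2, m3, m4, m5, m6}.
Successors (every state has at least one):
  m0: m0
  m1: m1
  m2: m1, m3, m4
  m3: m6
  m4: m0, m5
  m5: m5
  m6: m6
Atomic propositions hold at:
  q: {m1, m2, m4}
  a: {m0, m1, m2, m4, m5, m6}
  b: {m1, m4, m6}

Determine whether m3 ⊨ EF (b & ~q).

Sat(~q) = {m0, m3, m5, m6}
Sat(b & ~q) = {m6}
EF (b & ~q): least fixpoint, start Z0 = {m6}, add states with some successor in Z. Z1 = {m3, m6}; Z2 = {m2, m3, m6}; fixed.
Sat(EF (b & ~q)) = {m2, m3, m6}
m3 ∈ Sat(EF (b & ~q)) = {m2, m3, m6}, so the formula holds at m3.

Yes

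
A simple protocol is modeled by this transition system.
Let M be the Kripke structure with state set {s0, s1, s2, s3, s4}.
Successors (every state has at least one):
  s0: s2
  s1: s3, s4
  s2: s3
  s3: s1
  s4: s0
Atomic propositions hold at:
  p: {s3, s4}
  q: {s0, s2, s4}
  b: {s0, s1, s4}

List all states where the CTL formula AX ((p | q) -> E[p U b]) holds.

{s1, s2, s3, s4}

Sat(p | q) = {s0, s2, s3, s4}
E[p U b]: least fixpoint, start Z0 = Sat(b) = {s0, s1, s4}, add states in Sat(p) with some successor in Z. Z1 = {s0, s1, s3, s4}; fixed.
Sat(E[p U b]) = {s0, s1, s3, s4}
Sat((p | q) -> E[p U b]) = {s0, s1, s3, s4}
Sat(AX ((p | q) -> E[p U b])) = {s : every successor in {s0, s1, s3, s4}} = {s1, s2, s3, s4}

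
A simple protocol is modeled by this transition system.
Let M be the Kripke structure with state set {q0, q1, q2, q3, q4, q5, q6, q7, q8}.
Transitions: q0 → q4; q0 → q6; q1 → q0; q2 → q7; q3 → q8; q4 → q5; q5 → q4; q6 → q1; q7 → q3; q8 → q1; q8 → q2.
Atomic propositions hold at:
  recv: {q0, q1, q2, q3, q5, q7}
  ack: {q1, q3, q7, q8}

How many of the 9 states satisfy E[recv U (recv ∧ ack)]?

Sat(recv ∧ ack) = {q1, q3, q7}
E[recv U (recv ∧ ack)]: least fixpoint, start Z0 = Sat((recv ∧ ack)) = {q1, q3, q7}, add states in Sat(recv) with some successor in Z. Z1 = {q1, q2, q3, q7}; fixed.
Sat(E[recv U (recv ∧ ack)]) = {q1, q2, q3, q7}
|Sat(E[recv U (recv ∧ ack)])| = |{q1, q2, q3, q7}| = 4.

4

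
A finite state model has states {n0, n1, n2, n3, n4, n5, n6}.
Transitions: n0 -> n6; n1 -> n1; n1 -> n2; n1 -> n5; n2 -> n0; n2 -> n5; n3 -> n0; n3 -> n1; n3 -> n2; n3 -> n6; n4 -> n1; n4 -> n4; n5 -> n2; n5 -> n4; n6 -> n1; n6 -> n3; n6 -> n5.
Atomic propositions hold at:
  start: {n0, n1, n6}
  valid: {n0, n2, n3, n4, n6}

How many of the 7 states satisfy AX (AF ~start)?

1

Sat(~start) = {n2, n3, n4, n5}
AF ~start: least fixpoint, start Z0 = {n2, n3, n4, n5}, add states with every successor in Z. Already a fixed point.
Sat(AF ~start) = {n2, n3, n4, n5}
Sat(AX (AF ~start)) = {s : every successor in {n2, n3, n4, n5}} = {n5}
|Sat(AX (AF ~start))| = |{n5}| = 1.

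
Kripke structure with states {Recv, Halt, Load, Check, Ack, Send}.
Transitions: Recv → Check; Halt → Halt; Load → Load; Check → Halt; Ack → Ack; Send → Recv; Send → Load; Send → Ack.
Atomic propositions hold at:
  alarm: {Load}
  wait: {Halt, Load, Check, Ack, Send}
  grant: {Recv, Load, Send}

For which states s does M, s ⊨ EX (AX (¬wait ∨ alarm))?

Sat(¬wait) = {Recv}
Sat(¬wait ∨ alarm) = {Recv, Load}
Sat(AX (¬wait ∨ alarm)) = {s : every successor in {Recv, Load}} = {Load}
Sat(EX (AX (¬wait ∨ alarm))) = {s : some successor in {Load}} = {Load, Send}

{Load, Send}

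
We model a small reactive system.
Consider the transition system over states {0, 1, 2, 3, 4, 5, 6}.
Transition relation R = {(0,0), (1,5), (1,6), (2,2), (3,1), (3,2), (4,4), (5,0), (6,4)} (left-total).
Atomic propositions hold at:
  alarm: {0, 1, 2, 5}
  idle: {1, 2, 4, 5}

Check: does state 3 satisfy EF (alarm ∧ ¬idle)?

Yes

Sat(¬idle) = {0, 3, 6}
Sat(alarm ∧ ¬idle) = {0}
EF (alarm ∧ ¬idle): least fixpoint, start Z0 = {0}, add states with some successor in Z. Z1 = {0, 5}; Z2 = {0, 1, 5}; Z3 = {0, 1, 3, 5}; fixed.
Sat(EF (alarm ∧ ¬idle)) = {0, 1, 3, 5}
3 ∈ Sat(EF (alarm ∧ ¬idle)) = {0, 1, 3, 5}, so the formula holds at 3.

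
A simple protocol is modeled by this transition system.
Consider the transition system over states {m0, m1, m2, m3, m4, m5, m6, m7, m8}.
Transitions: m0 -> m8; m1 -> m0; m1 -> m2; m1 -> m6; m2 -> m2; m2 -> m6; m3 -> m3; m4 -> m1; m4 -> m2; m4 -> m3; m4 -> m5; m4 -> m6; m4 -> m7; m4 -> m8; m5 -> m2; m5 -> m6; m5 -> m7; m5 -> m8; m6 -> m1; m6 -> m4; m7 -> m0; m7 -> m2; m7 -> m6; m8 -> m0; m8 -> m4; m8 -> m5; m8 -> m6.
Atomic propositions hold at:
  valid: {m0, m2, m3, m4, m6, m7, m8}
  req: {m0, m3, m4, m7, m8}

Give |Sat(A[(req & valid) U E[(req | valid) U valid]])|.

Sat(req & valid) = {m0, m3, m4, m7, m8}
Sat(req | valid) = {m0, m2, m3, m4, m6, m7, m8}
E[(req | valid) U valid]: least fixpoint, start Z0 = Sat(valid) = {m0, m2, m3, m4, m6, m7, m8}, add states in Sat(req | valid) with some successor in Z. Already a fixed point.
Sat(E[(req | valid) U valid]) = {m0, m2, m3, m4, m6, m7, m8}
A[(req & valid) U E[(req | valid) U valid]]: least fixpoint, start Z0 = Sat(E[(req | valid) U valid]) = {m0, m2, m3, m4, m6, m7, m8}, add states in Sat(req & valid) with every successor in Z. Already a fixed point.
Sat(A[(req & valid) U E[(req | valid) U valid]]) = {m0, m2, m3, m4, m6, m7, m8}
|Sat(A[(req & valid) U E[(req | valid) U valid]])| = |{m0, m2, m3, m4, m6, m7, m8}| = 7.

7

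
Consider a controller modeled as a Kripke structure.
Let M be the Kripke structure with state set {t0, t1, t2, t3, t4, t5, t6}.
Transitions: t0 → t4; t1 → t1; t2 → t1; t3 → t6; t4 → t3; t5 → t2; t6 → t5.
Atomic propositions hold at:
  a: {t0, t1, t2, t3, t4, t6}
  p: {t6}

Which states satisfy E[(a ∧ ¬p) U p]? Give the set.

{t0, t3, t4, t6}

Sat(¬p) = {t0, t1, t2, t3, t4, t5}
Sat(a ∧ ¬p) = {t0, t1, t2, t3, t4}
E[(a ∧ ¬p) U p]: least fixpoint, start Z0 = Sat(p) = {t6}, add states in Sat(a ∧ ¬p) with some successor in Z. Z1 = {t3, t6}; Z2 = {t3, t4, t6}; Z3 = {t0, t3, t4, t6}; fixed.
Sat(E[(a ∧ ¬p) U p]) = {t0, t3, t4, t6}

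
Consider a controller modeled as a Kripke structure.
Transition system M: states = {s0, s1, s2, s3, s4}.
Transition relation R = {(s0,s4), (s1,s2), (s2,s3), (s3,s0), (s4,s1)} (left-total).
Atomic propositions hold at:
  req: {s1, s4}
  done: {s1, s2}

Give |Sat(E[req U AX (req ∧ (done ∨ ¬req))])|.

Sat(¬req) = {s0, s2, s3}
Sat(done ∨ ¬req) = {s0, s1, s2, s3}
Sat(req ∧ (done ∨ ¬req)) = {s1}
Sat(AX (req ∧ (done ∨ ¬req))) = {s : every successor in {s1}} = {s4}
E[req U AX (req ∧ (done ∨ ¬req))]: least fixpoint, start Z0 = Sat(AX (req ∧ (done ∨ ¬req))) = {s4}, add states in Sat(req) with some successor in Z. Already a fixed point.
Sat(E[req U AX (req ∧ (done ∨ ¬req))]) = {s4}
|Sat(E[req U AX (req ∧ (done ∨ ¬req))])| = |{s4}| = 1.

1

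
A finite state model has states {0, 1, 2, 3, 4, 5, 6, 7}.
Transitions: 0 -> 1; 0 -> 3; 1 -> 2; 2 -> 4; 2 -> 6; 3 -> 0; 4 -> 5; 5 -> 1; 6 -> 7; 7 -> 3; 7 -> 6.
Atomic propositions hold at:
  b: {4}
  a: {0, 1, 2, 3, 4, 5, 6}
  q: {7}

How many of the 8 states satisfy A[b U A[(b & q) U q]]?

Sat(b & q) = ∅
A[(b & q) U q]: least fixpoint, start Z0 = Sat(q) = {7}, add states in Sat(b & q) with every successor in Z. Already a fixed point.
Sat(A[(b & q) U q]) = {7}
A[b U A[(b & q) U q]]: least fixpoint, start Z0 = Sat(A[(b & q) U q]) = {7}, add states in Sat(b) with every successor in Z. Already a fixed point.
Sat(A[b U A[(b & q) U q]]) = {7}
|Sat(A[b U A[(b & q) U q]])| = |{7}| = 1.

1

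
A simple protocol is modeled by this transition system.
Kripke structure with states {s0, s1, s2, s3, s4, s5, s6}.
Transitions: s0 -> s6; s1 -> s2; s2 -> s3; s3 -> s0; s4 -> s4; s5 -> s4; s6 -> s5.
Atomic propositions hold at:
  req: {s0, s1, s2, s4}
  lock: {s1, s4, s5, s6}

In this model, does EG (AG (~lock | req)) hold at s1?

No

Sat(~lock) = {s0, s2, s3}
Sat(~lock | req) = {s0, s1, s2, s3, s4}
AG (~lock | req): greatest fixpoint, start Z0 = {s0, s1, s2, s3, s4}, keep only states in Sat with every successor in Z. Z1 = {s1, s2, s3, s4}; Z2 = {s1, s2, s4}; Z3 = {s1, s4}; Z4 = {s4}; fixed.
Sat(AG (~lock | req)) = {s4}
EG (AG (~lock | req)): greatest fixpoint, start Z0 = {s4}, keep only states in Sat with some successor in Z. Already a fixed point.
Sat(EG (AG (~lock | req))) = {s4}
s1 ∉ Sat(EG (AG (~lock | req))) = {s4}, so the formula does not hold at s1.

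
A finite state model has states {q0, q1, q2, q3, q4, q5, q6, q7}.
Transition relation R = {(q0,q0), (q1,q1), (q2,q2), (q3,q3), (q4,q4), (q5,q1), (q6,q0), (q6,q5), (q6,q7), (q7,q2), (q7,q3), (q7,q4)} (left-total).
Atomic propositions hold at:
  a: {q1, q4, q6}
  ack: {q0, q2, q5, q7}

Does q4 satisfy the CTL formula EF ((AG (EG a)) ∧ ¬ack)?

EG a: greatest fixpoint, start Z0 = {q1, q4, q6}, keep only states in Sat with some successor in Z. Z1 = {q1, q4}; fixed.
Sat(EG a) = {q1, q4}
AG (EG a): greatest fixpoint, start Z0 = {q1, q4}, keep only states in Sat with every successor in Z. Already a fixed point.
Sat(AG (EG a)) = {q1, q4}
Sat(¬ack) = {q1, q3, q4, q6}
Sat((AG (EG a)) ∧ ¬ack) = {q1, q4}
EF ((AG (EG a)) ∧ ¬ack): least fixpoint, start Z0 = {q1, q4}, add states with some successor in Z. Z1 = {q1, q4, q5, q7}; Z2 = {q1, q4, q5, q6, q7}; fixed.
Sat(EF ((AG (EG a)) ∧ ¬ack)) = {q1, q4, q5, q6, q7}
q4 ∈ Sat(EF ((AG (EG a)) ∧ ¬ack)) = {q1, q4, q5, q6, q7}, so the formula holds at q4.

Yes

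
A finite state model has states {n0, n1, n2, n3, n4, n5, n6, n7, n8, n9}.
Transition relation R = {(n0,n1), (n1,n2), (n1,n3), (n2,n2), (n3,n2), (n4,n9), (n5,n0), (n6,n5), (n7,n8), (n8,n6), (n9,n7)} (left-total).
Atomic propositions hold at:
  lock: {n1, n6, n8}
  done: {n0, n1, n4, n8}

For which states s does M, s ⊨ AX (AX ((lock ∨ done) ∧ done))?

{n5, n6, n9}

Sat(lock ∨ done) = {n0, n1, n4, n6, n8}
Sat((lock ∨ done) ∧ done) = {n0, n1, n4, n8}
Sat(AX ((lock ∨ done) ∧ done)) = {s : every successor in {n0, n1, n4, n8}} = {n0, n5, n7}
Sat(AX (AX ((lock ∨ done) ∧ done))) = {s : every successor in {n0, n5, n7}} = {n5, n6, n9}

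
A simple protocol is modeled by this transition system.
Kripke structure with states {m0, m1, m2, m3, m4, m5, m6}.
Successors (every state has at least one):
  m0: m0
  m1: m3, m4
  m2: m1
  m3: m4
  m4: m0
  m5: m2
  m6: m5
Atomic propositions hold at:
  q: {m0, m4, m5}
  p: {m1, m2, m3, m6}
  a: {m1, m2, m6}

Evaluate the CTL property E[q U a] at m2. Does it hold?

Yes

E[q U a]: least fixpoint, start Z0 = Sat(a) = {m1, m2, m6}, add states in Sat(q) with some successor in Z. Z1 = {m1, m2, m5, m6}; fixed.
Sat(E[q U a]) = {m1, m2, m5, m6}
m2 ∈ Sat(E[q U a]) = {m1, m2, m5, m6}, so the formula holds at m2.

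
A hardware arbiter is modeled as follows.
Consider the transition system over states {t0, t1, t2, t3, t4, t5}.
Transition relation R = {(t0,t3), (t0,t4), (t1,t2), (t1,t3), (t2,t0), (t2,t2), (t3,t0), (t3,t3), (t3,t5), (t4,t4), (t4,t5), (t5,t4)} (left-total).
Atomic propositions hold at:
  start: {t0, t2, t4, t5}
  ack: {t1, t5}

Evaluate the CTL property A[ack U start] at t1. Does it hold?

No

A[ack U start]: least fixpoint, start Z0 = Sat(start) = {t0, t2, t4, t5}, add states in Sat(ack) with every successor in Z. Already a fixed point.
Sat(A[ack U start]) = {t0, t2, t4, t5}
t1 ∉ Sat(A[ack U start]) = {t0, t2, t4, t5}, so the formula does not hold at t1.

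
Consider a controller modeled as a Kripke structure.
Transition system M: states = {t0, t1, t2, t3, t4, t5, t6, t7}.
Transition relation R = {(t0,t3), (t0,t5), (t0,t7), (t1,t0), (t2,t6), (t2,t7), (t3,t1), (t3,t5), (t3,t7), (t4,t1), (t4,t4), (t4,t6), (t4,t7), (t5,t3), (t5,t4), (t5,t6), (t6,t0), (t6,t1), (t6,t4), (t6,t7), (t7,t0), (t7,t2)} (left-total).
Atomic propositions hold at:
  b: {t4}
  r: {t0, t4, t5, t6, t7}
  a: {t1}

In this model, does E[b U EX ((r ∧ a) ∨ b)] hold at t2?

Sat(r ∧ a) = ∅
Sat((r ∧ a) ∨ b) = {t4}
Sat(EX ((r ∧ a) ∨ b)) = {s : some successor in {t4}} = {t4, t5, t6}
E[b U EX ((r ∧ a) ∨ b)]: least fixpoint, start Z0 = Sat(EX ((r ∧ a) ∨ b)) = {t4, t5, t6}, add states in Sat(b) with some successor in Z. Already a fixed point.
Sat(E[b U EX ((r ∧ a) ∨ b)]) = {t4, t5, t6}
t2 ∉ Sat(E[b U EX ((r ∧ a) ∨ b)]) = {t4, t5, t6}, so the formula does not hold at t2.

No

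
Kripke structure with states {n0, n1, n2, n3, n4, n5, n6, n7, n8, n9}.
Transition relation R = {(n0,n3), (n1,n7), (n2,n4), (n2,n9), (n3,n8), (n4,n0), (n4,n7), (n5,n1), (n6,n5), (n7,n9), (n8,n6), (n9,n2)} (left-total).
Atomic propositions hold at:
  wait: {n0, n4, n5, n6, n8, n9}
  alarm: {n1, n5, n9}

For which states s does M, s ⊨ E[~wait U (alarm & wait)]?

{n1, n2, n5, n7, n9}

Sat(~wait) = {n1, n2, n3, n7}
Sat(alarm & wait) = {n5, n9}
E[~wait U (alarm & wait)]: least fixpoint, start Z0 = Sat((alarm & wait)) = {n5, n9}, add states in Sat(~wait) with some successor in Z. Z1 = {n2, n5, n7, n9}; Z2 = {n1, n2, n5, n7, n9}; fixed.
Sat(E[~wait U (alarm & wait)]) = {n1, n2, n5, n7, n9}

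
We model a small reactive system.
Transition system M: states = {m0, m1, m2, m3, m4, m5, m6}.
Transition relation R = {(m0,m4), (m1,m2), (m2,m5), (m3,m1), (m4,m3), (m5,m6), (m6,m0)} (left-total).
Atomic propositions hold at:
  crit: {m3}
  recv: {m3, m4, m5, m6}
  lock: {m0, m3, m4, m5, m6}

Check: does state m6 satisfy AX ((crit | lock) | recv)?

Yes

Sat(crit | lock) = {m0, m3, m4, m5, m6}
Sat((crit | lock) | recv) = {m0, m3, m4, m5, m6}
Sat(AX ((crit | lock) | recv)) = {s : every successor in {m0, m3, m4, m5, m6}} = {m0, m2, m4, m5, m6}
m6 ∈ Sat(AX ((crit | lock) | recv)) = {m0, m2, m4, m5, m6}, so the formula holds at m6.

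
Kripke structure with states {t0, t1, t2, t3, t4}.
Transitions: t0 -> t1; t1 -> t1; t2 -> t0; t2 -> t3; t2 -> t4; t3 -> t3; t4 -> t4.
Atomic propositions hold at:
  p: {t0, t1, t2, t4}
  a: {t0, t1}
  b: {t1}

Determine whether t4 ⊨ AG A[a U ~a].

Yes

Sat(~a) = {t2, t3, t4}
A[a U ~a]: least fixpoint, start Z0 = Sat(~a) = {t2, t3, t4}, add states in Sat(a) with every successor in Z. Already a fixed point.
Sat(A[a U ~a]) = {t2, t3, t4}
AG A[a U ~a]: greatest fixpoint, start Z0 = {t2, t3, t4}, keep only states in Sat with every successor in Z. Z1 = {t3, t4}; fixed.
Sat(AG A[a U ~a]) = {t3, t4}
t4 ∈ Sat(AG A[a U ~a]) = {t3, t4}, so the formula holds at t4.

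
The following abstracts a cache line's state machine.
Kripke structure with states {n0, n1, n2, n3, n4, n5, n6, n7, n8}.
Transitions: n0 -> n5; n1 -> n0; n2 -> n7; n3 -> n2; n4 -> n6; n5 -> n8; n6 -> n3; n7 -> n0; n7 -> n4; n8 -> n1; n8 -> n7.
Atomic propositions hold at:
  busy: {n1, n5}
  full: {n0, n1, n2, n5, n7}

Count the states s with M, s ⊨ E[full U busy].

5

E[full U busy]: least fixpoint, start Z0 = Sat(busy) = {n1, n5}, add states in Sat(full) with some successor in Z. Z1 = {n0, n1, n5}; Z2 = {n0, n1, n5, n7}; Z3 = {n0, n1, n2, n5, n7}; fixed.
Sat(E[full U busy]) = {n0, n1, n2, n5, n7}
|Sat(E[full U busy])| = |{n0, n1, n2, n5, n7}| = 5.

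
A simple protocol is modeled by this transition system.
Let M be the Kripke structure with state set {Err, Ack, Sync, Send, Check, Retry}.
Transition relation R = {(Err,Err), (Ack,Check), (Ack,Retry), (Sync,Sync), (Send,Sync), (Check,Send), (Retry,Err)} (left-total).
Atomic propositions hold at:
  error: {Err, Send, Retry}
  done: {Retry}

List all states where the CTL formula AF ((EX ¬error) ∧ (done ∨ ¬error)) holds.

Sat(¬error) = {Ack, Sync, Check}
Sat(EX ¬error) = {s : some successor in {Ack, Sync, Check}} = {Ack, Sync, Send}
Sat(done ∨ ¬error) = {Ack, Sync, Check, Retry}
Sat((EX ¬error) ∧ (done ∨ ¬error)) = {Ack, Sync}
AF ((EX ¬error) ∧ (done ∨ ¬error)): least fixpoint, start Z0 = {Ack, Sync}, add states with every successor in Z. Z1 = {Ack, Sync, Send}; Z2 = {Ack, Sync, Send, Check}; fixed.
Sat(AF ((EX ¬error) ∧ (done ∨ ¬error))) = {Ack, Sync, Send, Check}

{Ack, Sync, Send, Check}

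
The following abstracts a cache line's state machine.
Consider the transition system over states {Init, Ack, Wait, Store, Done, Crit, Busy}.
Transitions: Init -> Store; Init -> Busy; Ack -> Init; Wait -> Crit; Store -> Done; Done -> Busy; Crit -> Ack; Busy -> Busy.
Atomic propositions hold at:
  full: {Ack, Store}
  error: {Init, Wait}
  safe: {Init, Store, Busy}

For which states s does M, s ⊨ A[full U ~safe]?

{Ack, Wait, Store, Done, Crit}

Sat(~safe) = {Ack, Wait, Done, Crit}
A[full U ~safe]: least fixpoint, start Z0 = Sat(~safe) = {Ack, Wait, Done, Crit}, add states in Sat(full) with every successor in Z. Z1 = {Ack, Wait, Store, Done, Crit}; fixed.
Sat(A[full U ~safe]) = {Ack, Wait, Store, Done, Crit}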